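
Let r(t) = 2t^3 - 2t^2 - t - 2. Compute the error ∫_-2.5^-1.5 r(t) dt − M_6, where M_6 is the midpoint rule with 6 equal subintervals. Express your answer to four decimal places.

-0.0324

Exact integral: ∫_-2.5^-1.5 r(t) dt ≈ -25.166667.
M_6 ≈ -25.134259.
Error ≈ -25.166667 − (-25.134259) ≈ -0.0324.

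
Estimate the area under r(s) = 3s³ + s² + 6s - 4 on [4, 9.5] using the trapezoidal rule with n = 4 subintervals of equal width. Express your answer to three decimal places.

Δs = (9.5 − 4)/4 = 1.375.
r(4) = 228, r(5.375) = 267777/512, r(6.75) = 1004.703125, r(8.125) = 880587/512, r(9.5) = 2715.375.
T_4 = (Δs/2)·[r(s_0) + 2r(s_1) + 2r(s_2) + 2r(s_3) + r(s_4)].
Sum ≈ 6489.022.

6489.022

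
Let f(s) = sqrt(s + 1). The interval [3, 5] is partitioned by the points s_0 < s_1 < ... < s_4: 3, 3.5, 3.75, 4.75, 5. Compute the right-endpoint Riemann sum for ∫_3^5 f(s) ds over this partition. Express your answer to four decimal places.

4.6158

Subinterval widths: 0.5, 0.25, 1, 0.25.
Right endpoints: 3.5, 3.75, 4.75, 5.
f(3.5) ≈ 2.1213, f(3.75) ≈ 2.1794, f(4.75) ≈ 2.3979, f(5) ≈ 2.4495.
Sum = Σ Δs_i · f(s_i).
Sum ≈ 4.6158.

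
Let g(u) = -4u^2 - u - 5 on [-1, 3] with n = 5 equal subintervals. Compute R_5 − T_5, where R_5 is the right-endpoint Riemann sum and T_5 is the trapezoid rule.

-14.4

R_5 = -77.44.
T_5 = -63.04.
R_5 − T_5 = -14.4.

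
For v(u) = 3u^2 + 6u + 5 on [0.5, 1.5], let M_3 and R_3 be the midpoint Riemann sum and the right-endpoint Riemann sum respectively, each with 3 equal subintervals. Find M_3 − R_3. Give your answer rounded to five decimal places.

-2.08333

M_3 ≈ 14.2222222.
R_3 ≈ 16.3055556.
M_3 − R_3 ≈ -2.08333.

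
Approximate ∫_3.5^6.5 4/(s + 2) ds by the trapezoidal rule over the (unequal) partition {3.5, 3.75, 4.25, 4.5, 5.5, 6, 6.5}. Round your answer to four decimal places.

1.7440

Subinterval widths: 0.25, 0.5, 0.25, 1, 0.5, 0.5.
f(3.5) = 8/11, f(3.75) = 16/23, f(4.25) = 0.64, f(4.5) = 8/13, f(5.5) = 8/15, f(6) = 0.5, f(6.5) = 8/17.
On each subinterval the trapezoid contributes (Δs_i/2)·[f(s_{i-1}) + f(s_i)].
Sum ≈ 1.7440.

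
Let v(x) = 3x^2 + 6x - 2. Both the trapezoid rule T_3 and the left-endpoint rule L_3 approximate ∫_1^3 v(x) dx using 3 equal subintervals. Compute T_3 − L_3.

T_3 ≈ 46.44444.
L_3 ≈ 34.44444.
T_3 − L_3 = 12.

12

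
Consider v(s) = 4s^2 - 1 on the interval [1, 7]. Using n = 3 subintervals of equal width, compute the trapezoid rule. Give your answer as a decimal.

Δs = (7 − 1)/3 = 2.
v(1) = 3, v(3) = 35, v(5) = 99, v(7) = 195.
T_3 = (Δs/2)·[v(s_0) + 2v(s_1) + 2v(s_2) + v(s_3)].
Sum = 466.

466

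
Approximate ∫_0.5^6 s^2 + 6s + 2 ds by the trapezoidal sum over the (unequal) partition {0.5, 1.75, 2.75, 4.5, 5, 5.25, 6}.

191.6875

Subinterval widths: 1.25, 1, 1.75, 0.5, 0.25, 0.75.
f(0.5) = 5.25, f(1.75) = 15.5625, f(2.75) = 26.0625, f(4.5) = 49.25, f(5) = 57, f(5.25) = 61.0625, f(6) = 74.
On each subinterval the trapezoid contributes (Δs_i/2)·[f(s_{i-1}) + f(s_i)].
Sum = 191.6875.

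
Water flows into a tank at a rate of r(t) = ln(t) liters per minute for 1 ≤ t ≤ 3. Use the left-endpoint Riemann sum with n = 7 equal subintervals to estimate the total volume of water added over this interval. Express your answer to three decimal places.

1.134

Δt = (3 − 1)/7 = 2/7.
Left endpoints: 1, 9/7, 11/7, 13/7, 15/7, 17/7, 19/7.
r(1) ≈ 0.000, r(9/7) ≈ 0.251, r(11/7) ≈ 0.452, r(13/7) ≈ 0.619, r(15/7) ≈ 0.762, r(17/7) ≈ 0.887, r(19/7) ≈ 0.999.
Sum = Δt · [r(1) + r(9/7) + r(11/7) + ...].
Sum ≈ 1.134.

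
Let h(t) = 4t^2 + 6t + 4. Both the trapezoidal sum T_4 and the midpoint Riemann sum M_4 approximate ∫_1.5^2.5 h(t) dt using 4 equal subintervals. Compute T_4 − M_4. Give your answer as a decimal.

0.0625

T_4 = 32.375.
M_4 = 32.3125.
T_4 − M_4 = 0.0625.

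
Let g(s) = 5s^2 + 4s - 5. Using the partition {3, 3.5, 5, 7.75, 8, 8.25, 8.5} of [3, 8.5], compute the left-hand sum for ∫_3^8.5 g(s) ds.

776.78125

Subinterval widths: 0.5, 1.5, 2.75, 0.25, 0.25, 0.25.
Left endpoints: 3, 3.5, 5, 7.75, 8, 8.25.
g(3) = 52, g(3.5) = 70.25, g(5) = 140, g(7.75) = 326.3125, g(8) = 347, g(8.25) = 368.3125.
Sum = Σ Δs_i · g(s_i).
Sum = 776.78125.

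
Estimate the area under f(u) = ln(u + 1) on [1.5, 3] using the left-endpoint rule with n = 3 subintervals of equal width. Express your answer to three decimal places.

Δu = (3 − 1.5)/3 = 0.5.
Left endpoints: 1.5, 2, 2.5.
f(1.5) ≈ 0.916, f(2) ≈ 1.099, f(2.5) ≈ 1.253.
Sum = Δu · [f(1.5) + f(2) + f(2.5)].
Sum ≈ 1.634.

1.634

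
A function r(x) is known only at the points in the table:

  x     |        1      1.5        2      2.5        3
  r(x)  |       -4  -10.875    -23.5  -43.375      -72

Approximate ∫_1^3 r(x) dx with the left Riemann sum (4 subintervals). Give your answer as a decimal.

-40.875

Δx = 0.5.
Sum = 0.5·[(-4) + (-10.875) + (-23.5) + (-43.375)] = -40.875.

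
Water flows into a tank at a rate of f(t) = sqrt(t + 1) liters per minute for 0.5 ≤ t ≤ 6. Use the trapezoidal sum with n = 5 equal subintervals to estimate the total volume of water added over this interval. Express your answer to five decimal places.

Δt = (6 − 0.5)/5 = 1.1.
f(0.5) ≈ 1.22474, f(1.6) ≈ 1.61245, f(2.7) ≈ 1.92354, f(3.8) ≈ 2.19089, f(4.9) ≈ 2.42899, f(6) ≈ 2.64575.
T_5 = (Δt/2)·[f(t_0) + 2f(t_1) + ... + 2f(t_{4}) + f(t_5)].
Sum ≈ 11.10023.

11.10023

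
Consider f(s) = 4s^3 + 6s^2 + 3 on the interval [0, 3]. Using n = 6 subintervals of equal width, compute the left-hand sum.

106.5

Δs = (3 − 0)/6 = 0.5.
Left endpoints: 0, 0.5, 1, 1.5, 2, 2.5.
f(0) = 3, f(0.5) = 5, f(1) = 13, f(1.5) = 30, f(2) = 59, f(2.5) = 103.
Sum = Δs · [f(0) + f(0.5) + f(1) + ...].
Sum = 106.5.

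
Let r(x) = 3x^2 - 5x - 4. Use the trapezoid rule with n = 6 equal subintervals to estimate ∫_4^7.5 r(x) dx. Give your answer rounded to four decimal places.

243.8455

Δx = (7.5 − 4)/6 = 7/12.
r(4) = 24, r(55/12) = 1733/48, r(31/6) = 50.25, r(5.75) = 66.4375, r(19/3) = 254/3, r(83/12) = 104.9375, r(7.5) = 127.25.
T_6 = (Δx/2)·[r(x_0) + 2r(x_1) + ... + 2r(x_{5}) + r(x_6)].
Sum ≈ 243.8455.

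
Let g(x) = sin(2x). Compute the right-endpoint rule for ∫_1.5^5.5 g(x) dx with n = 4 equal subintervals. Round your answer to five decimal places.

-0.88981

Δx = (5.5 − 1.5)/4 = 1.
Right endpoints: 2.5, 3.5, 4.5, 5.5.
g(2.5) ≈ -0.95892, g(3.5) ≈ 0.65699, g(4.5) ≈ 0.41212, g(5.5) ≈ -0.99999.
Sum = Δx · [g(2.5) + g(3.5) + g(4.5) + g(5.5)].
Sum ≈ -0.88981.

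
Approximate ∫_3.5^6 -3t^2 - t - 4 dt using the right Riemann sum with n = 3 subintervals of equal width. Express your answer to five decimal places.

Δt = (6 − 3.5)/3 = 5/6.
Right endpoints: 13/3, 31/6, 6.
f(13/3) = -194/3, f(31/6) = -89.25, f(6) = -118.
Sum = Δt · [f(13/3) + f(31/6) + f(6)].
Sum ≈ -226.59722.

-226.59722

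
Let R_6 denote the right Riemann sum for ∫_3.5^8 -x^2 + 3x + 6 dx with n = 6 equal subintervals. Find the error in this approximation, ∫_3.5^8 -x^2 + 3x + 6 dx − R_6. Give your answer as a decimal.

Exact integral: ∫_3.5^8 f(x) dx = -51.75.
R_6 = -66.515625.
Error = -51.75 − (-66.515625) = 14.765625.

14.765625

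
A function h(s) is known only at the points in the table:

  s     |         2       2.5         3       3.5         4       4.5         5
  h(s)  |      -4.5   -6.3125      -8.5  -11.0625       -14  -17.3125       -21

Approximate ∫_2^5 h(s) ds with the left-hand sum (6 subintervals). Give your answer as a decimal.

-30.84375

Δs = 0.5.
Sum = 0.5·[(-4.5) + (-6.3125) + (-8.5) + (-11.0625) + (-14) + (-17.3125)] = -30.84375.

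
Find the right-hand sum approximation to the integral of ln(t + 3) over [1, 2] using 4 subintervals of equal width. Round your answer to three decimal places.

1.530

Δt = (2 − 1)/4 = 0.25.
Right endpoints: 1.25, 1.5, 1.75, 2.
f(1.25) ≈ 1.447, f(1.5) ≈ 1.504, f(1.75) ≈ 1.558, f(2) ≈ 1.609.
Sum = Δt · [f(1.25) + f(1.5) + f(1.75) + f(2)].
Sum ≈ 1.530.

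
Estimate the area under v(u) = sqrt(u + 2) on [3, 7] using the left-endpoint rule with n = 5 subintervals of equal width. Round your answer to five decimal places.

10.23783

Δu = (7 − 3)/5 = 0.8.
Left endpoints: 3, 3.8, 4.6, 5.4, 6.2.
v(3) ≈ 2.23607, v(3.8) ≈ 2.40832, v(4.6) ≈ 2.56905, v(5.4) ≈ 2.72029, v(6.2) ≈ 2.86356.
Sum = Δu · [v(3) + v(3.8) + v(4.6) + v(5.4) + v(6.2)].
Sum ≈ 10.23783.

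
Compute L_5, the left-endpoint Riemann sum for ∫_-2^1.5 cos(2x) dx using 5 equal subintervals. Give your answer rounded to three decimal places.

Δx = (1.5 − (-2))/5 = 0.7.
Left endpoints: -2, -1.3, -0.6, 0.1, 0.8.
f(-2) ≈ -0.654, f(-1.3) ≈ -0.857, f(-0.6) ≈ 0.362, f(0.1) ≈ 0.980, f(0.8) ≈ -0.029.
Sum = Δx · [f(-2) + f(-1.3) + f(-0.6) + f(0.1) + f(0.8)].
Sum ≈ -0.138.

-0.138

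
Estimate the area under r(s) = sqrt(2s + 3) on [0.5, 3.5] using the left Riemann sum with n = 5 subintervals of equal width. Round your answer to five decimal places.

7.52008

Δs = (3.5 − 0.5)/5 = 0.6.
Left endpoints: 0.5, 1.1, 1.7, 2.3, 2.9.
r(0.5) ≈ 2.00000, r(1.1) ≈ 2.28035, r(1.7) ≈ 2.52982, r(2.3) ≈ 2.75681, r(2.9) ≈ 2.96648.
Sum = Δs · [r(0.5) + r(1.1) + r(1.7) + r(2.3) + r(2.9)].
Sum ≈ 7.52008.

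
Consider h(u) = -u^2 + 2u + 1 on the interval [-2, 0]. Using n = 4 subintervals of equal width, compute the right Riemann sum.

-2.75

Δu = (0 − (-2))/4 = 0.5.
Right endpoints: -1.5, -1, -0.5, 0.
h(-1.5) = -4.25, h(-1) = -2, h(-0.5) = -0.25, h(0) = 1.
Sum = Δu · [h(-1.5) + h(-1) + h(-0.5) + h(0)].
Sum = -2.75.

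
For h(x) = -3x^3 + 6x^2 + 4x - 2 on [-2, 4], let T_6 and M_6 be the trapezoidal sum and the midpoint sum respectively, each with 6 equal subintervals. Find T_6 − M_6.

T_6 = -27.
M_6 = -22.5.
T_6 − M_6 = -4.5.

-4.5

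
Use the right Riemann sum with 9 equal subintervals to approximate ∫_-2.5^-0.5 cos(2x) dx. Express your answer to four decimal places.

Δx = (-0.5 − (-2.5))/9 = 2/9.
Right endpoints: -41/18, -37/18, -11/6, -29/18, -25/18, -7/6, -17/18, -13/18, -0.5.
f(-41/18) ≈ -0.1562, f(-37/18) ≈ -0.5657, f(-11/6) ≈ -0.8653, f(-29/18) ≈ -0.9968, f(-25/18) ≈ -0.9345, f(-7/6) ≈ -0.6908, f(-17/18) ≈ -0.3128, f(-13/18) ≈ 0.1260, f(-0.5) ≈ 0.5403.
Sum = Δx · [f(-41/18) + f(-37/18) + f(-11/6) + ...].
Sum ≈ -0.8568.

-0.8568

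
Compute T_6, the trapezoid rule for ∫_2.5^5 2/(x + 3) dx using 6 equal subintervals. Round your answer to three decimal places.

0.750

Δx = (5 − 2.5)/6 = 5/12.
f(2.5) = 4/11, f(35/12) = 24/71, f(10/3) = 6/19, f(3.75) = 8/27, f(25/6) = 12/43, f(55/12) = 24/91, f(5) = 0.25.
T_6 = (Δx/2)·[f(x_0) + 2f(x_1) + ... + 2f(x_{5}) + f(x_6)].
Sum ≈ 0.750.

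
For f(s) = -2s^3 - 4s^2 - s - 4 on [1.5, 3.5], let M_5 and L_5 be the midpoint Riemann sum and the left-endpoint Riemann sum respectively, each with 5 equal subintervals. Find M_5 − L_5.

-22.68

M_5 = -137.66.
L_5 = -114.98.
M_5 − L_5 = -22.68.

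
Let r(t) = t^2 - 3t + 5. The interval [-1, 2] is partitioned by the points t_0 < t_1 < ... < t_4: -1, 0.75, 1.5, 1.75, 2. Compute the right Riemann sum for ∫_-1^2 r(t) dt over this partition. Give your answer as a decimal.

Subinterval widths: 1.75, 0.75, 0.25, 0.25.
Right endpoints: 0.75, 1.5, 1.75, 2.
r(0.75) = 3.3125, r(1.5) = 2.75, r(1.75) = 2.8125, r(2) = 3.
Sum = Σ Δt_i · r(t_i).
Sum = 9.3125.

9.3125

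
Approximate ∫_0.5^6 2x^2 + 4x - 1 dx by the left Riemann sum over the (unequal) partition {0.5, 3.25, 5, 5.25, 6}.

Subinterval widths: 2.75, 1.75, 0.25, 0.75.
Left endpoints: 0.5, 3.25, 5, 5.25.
f(0.5) = 1.5, f(3.25) = 33.125, f(5) = 69, f(5.25) = 75.125.
Sum = Σ Δx_i · f(x_i).
Sum = 135.6875.

135.6875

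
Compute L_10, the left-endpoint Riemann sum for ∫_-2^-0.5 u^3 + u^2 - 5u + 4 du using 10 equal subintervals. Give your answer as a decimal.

Δu = (-0.5 − (-2))/10 = 0.15.
Left endpoints: -2, -1.85, -1.7, -1.55, -1.4, -1.25, -1.1, -0.95, -0.8, -0.65.
f(-2) = 10, f(-1.85) = 10.340875, f(-1.7) = 10.477, f(-1.55) = 10.428625, f(-1.4) = 10.216, f(-1.25) = 9.859375, f(-1.1) = 9.379, f(-0.95) = 8.795125, f(-0.8) = 8.128, f(-0.65) = 7.397875.
Sum = Δu · [f(-2) + f(-1.85) + f(-1.7) + ...].
Sum = 14.25328125.

14.25328125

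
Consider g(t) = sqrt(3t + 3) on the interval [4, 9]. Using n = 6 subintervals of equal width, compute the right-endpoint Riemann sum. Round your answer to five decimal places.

24.26677

Δt = (9 − 4)/6 = 5/6.
Right endpoints: 29/6, 17/3, 6.5, 22/3, 49/6, 9.
g(29/6) ≈ 4.18330, g(17/3) ≈ 4.47214, g(6.5) ≈ 4.74342, g(22/3) ≈ 5.00000, g(49/6) ≈ 5.24404, g(9) ≈ 5.47723.
Sum = Δt · [g(29/6) + g(17/3) + g(6.5) + ...].
Sum ≈ 24.26677.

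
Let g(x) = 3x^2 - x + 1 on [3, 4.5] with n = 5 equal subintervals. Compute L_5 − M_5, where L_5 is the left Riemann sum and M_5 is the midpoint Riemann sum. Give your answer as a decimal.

L_5 = 55.23.
M_5 = 59.96625.
L_5 − M_5 = -4.73625.

-4.73625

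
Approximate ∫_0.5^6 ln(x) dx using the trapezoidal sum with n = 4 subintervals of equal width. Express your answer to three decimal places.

Δx = (6 − 0.5)/4 = 1.375.
f(0.5) ≈ -0.693, f(1.875) ≈ 0.629, f(3.25) ≈ 1.179, f(4.625) ≈ 1.531, f(6) ≈ 1.792.
T_4 = (Δx/2)·[f(x_0) + 2f(x_1) + 2f(x_2) + 2f(x_3) + f(x_4)].
Sum ≈ 5.346.

5.346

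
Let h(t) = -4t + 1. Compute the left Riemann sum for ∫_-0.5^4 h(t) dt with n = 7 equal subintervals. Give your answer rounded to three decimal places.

Δt = (4 − (-0.5))/7 = 9/14.
Left endpoints: -0.5, 1/7, 11/14, 10/7, 29/14, 19/7, 47/14.
h(-0.5) = 3, h(1/7) = 3/7, h(11/14) = -15/7, h(10/7) = -33/7, h(29/14) = -51/7, h(19/7) = -69/7, h(47/14) = -87/7.
Sum = Δt · [h(-0.5) + h(1/7) + h(11/14) + ...].
Sum ≈ -21.214.

-21.214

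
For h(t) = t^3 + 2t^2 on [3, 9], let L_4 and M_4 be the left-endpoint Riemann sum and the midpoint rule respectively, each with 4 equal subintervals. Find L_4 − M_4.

-567

L_4 = 1498.5.
M_4 = 2065.5.
L_4 − M_4 = -567.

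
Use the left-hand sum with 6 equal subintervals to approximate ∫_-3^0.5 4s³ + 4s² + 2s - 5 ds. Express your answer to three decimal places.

-96.683

Δs = (0.5 − (-3))/6 = 7/12.
Left endpoints: -3, -29/12, -11/6, -1.25, -2/3, -1/12.
f(-3) = -83, f(-29/12) = -18545/432, f(-11/6) = -1073/54, f(-1.25) = -9.0625, f(-2/3) = -155/27, f(-1/12) = -2221/432.
Sum = Δs · [f(-3) + f(-29/12) + f(-11/6) + ...].
Sum ≈ -96.683.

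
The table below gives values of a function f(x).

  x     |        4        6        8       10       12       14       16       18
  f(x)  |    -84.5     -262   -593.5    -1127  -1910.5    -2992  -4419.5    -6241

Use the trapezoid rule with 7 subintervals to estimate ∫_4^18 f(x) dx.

-28934.5

Δx = 2.
T_7 = (2/2)·[(-84.5) + 2·(-262) + 2·(-593.5) + 2·(-1127) + 2·(-1910.5) + 2·(-2992) + 2·(-4419.5) + (-6241)] = -28934.5.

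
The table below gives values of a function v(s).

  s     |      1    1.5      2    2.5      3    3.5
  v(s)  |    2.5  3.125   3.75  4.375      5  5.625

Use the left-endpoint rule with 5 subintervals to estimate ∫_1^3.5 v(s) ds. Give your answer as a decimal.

Δs = 0.5.
Sum = 0.5·[2.5 + 3.125 + 3.75 + 4.375 + 5] = 9.375.

9.375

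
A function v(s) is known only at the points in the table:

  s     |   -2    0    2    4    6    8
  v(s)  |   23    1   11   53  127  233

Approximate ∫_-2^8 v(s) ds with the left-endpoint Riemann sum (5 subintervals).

430

Δs = 2.
Sum = 2·[23 + 1 + 11 + 53 + 127] = 430.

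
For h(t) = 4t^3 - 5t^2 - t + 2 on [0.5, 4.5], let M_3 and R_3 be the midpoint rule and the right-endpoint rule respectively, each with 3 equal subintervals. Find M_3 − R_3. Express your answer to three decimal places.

-217.778

M_3 ≈ 241.51852.
R_3 ≈ 459.29630.
M_3 − R_3 ≈ -217.778.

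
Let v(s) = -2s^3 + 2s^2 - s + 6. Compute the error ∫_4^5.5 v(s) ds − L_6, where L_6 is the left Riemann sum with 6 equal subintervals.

-21.8046875

Exact integral: ∫_4^5.5 v(s) ds = -259.40625.
L_6 = -237.6015625.
Error = -259.40625 − (-237.6015625) = -21.8046875.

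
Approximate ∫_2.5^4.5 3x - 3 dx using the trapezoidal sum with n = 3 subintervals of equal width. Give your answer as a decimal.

Δx = (4.5 − 2.5)/3 = 2/3.
f(2.5) = 4.5, f(19/6) = 6.5, f(23/6) = 8.5, f(4.5) = 10.5.
T_3 = (Δx/2)·[f(x_0) + 2f(x_1) + 2f(x_2) + f(x_3)].
Sum = 15.

15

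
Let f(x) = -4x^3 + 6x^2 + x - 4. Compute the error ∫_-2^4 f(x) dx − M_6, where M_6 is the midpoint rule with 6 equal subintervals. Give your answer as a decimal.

Exact integral: ∫_-2^4 f(x) dx = -114.
M_6 = -111.
Error = -114 − (-111) = -3.

-3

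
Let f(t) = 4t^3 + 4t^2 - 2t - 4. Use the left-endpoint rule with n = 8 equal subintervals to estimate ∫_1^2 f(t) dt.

Δt = (2 − 1)/8 = 0.125.
Left endpoints: 1, 1.125, 1.25, 1.375, 1.5, 1.625, 1.75, 1.875.
f(1) = 2, f(1.125) = 4.5078125, f(1.25) = 7.5625, f(1.375) = 11.2109375, f(1.5) = 15.5, f(1.625) = 20.4765625, f(1.75) = 26.1875, f(1.875) = 32.6796875.
Sum = Δt · [f(1) + f(1.125) + f(1.25) + ...].
Sum = 15.015625.

15.015625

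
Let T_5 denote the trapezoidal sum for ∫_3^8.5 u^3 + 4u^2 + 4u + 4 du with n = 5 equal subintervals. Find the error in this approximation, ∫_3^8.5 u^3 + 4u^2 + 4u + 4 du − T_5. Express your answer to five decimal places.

-23.56979

Exact integral: ∫_3^8.5 f(u) du ≈ 2216.0989583.
T_5 = 2239.66875.
Error ≈ 2216.0989583 − 2239.66875 ≈ -23.56979.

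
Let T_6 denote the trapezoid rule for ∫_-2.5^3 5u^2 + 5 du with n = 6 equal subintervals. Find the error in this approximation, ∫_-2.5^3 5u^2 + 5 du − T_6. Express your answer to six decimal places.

-3.851273

Exact integral: ∫_-2.5^3 f(u) du ≈ 98.54166667.
T_6 ≈ 102.39293981.
Error ≈ 98.54166667 − 102.39293981 ≈ -3.851273.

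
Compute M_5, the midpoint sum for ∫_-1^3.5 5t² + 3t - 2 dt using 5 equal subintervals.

Δt = (3.5 − (-1))/5 = 0.9.
Midpoints: -0.55, 0.35, 1.25, 2.15, 3.05.
f(-0.55) = -2.1375, f(0.35) = -0.3375, f(1.25) = 9.5625, f(2.15) = 27.5625, f(3.05) = 53.6625.
Sum = Δt · [f(-0.55) + f(0.35) + f(1.25) + f(2.15) + f(3.05)].
Sum = 79.48125.

79.48125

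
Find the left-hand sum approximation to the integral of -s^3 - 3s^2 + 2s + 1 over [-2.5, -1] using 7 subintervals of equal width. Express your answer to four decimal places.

-9.2755

Δs = (-1 − (-2.5))/7 = 3/14.
Left endpoints: -2.5, -16/7, -29/14, -13/7, -23/14, -10/7, -17/14.
f(-2.5) = -7.125, f(-16/7) = -2505/343, f(-29/14) = -19557/2744, f(-13/7) = -2283/343, f(-23/14) = -16323/2744, f(-10/7) = -1737/343, f(-17/14) = -11145/2744.
Sum = Δs · [f(-2.5) + f(-16/7) + f(-29/14) + ...].
Sum ≈ -9.2755.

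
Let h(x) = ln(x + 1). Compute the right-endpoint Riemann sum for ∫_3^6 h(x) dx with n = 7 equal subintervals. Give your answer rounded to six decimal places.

5.194473

Δx = (6 − 3)/7 = 3/7.
Right endpoints: 24/7, 27/7, 30/7, 33/7, 36/7, 39/7, 6.
h(24/7) ≈ 1.488077, h(27/7) ≈ 1.580450, h(30/7) ≈ 1.665008, h(33/7) ≈ 1.742969, h(36/7) ≈ 1.815290, h(39/7) ≈ 1.882731, h(6) ≈ 1.945910.
Sum = Δx · [h(24/7) + h(27/7) + h(30/7) + ...].
Sum ≈ 5.194473.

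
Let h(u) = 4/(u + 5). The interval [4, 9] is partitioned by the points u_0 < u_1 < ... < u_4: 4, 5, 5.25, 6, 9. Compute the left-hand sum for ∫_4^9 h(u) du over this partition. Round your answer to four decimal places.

Subinterval widths: 1, 0.25, 0.75, 3.
Left endpoints: 4, 5, 5.25, 6.
h(4) = 4/9, h(5) = 0.4, h(5.25) = 16/41, h(6) = 4/11.
Sum = Σ Δu_i · h(u_i).
Sum ≈ 1.9280.

1.9280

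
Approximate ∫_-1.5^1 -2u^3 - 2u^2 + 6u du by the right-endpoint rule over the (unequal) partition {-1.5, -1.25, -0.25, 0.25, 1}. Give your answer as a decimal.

-1.1015625

Subinterval widths: 0.25, 1, 0.5, 0.75.
Right endpoints: -1.25, -0.25, 0.25, 1.
f(-1.25) = -6.71875, f(-0.25) = -1.59375, f(0.25) = 1.34375, f(1) = 2.
Sum = Σ Δu_i · f(u_i).
Sum = -1.1015625.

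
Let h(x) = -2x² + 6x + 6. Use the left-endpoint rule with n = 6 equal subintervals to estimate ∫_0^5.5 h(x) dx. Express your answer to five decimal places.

23.89699

Δx = (5.5 − 0)/6 = 11/12.
Left endpoints: 0, 11/12, 11/6, 2.75, 11/3, 55/12.
h(0) = 6, h(11/12) = 707/72, h(11/6) = 185/18, h(2.75) = 7.375, h(11/3) = 10/9, h(55/12) = -613/72.
Sum = Δx · [h(0) + h(11/12) + h(11/6) + ...].
Sum ≈ 23.89699.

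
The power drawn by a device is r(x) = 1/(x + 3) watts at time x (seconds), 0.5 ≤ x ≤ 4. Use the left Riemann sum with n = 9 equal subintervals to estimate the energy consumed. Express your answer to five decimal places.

Δx = (4 − 0.5)/9 = 7/18.
Left endpoints: 0.5, 8/9, 23/18, 5/3, 37/18, 22/9, 17/6, 29/9, 65/18.
r(0.5) = 2/7, r(8/9) = 9/35, r(23/18) = 18/77, r(5/3) = 3/14, r(37/18) = 18/91, r(22/9) = 9/49, r(17/6) = 6/35, r(29/9) = 9/56, r(65/18) = 18/119.
Sum = Δx · [r(0.5) + r(8/9) + r(23/18) + ...].
Sum ≈ 0.72170.

0.72170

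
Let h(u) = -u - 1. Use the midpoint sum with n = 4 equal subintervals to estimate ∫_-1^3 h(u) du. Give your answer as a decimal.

Δu = (3 − (-1))/4 = 1.
Midpoints: -0.5, 0.5, 1.5, 2.5.
h(-0.5) = -0.5, h(0.5) = -1.5, h(1.5) = -2.5, h(2.5) = -3.5.
Sum = Δu · [h(-0.5) + h(0.5) + h(1.5) + h(2.5)].
Sum = -8.

-8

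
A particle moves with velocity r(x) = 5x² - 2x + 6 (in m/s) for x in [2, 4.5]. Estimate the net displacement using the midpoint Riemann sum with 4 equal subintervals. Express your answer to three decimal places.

136.885

Δx = (4.5 − 2)/4 = 0.625.
Midpoints: 2.3125, 2.9375, 3.5625, 4.1875.
r(2.3125) = 28.11328125, r(2.9375) = 43.26953125, r(3.5625) = 62.33203125, r(4.1875) = 85.30078125.
Sum = Δx · [r(2.3125) + r(2.9375) + r(3.5625) + r(4.1875)].
Sum ≈ 136.885.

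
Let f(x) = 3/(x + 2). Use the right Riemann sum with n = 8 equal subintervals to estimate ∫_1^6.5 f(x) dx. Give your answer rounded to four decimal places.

2.9134

Δx = (6.5 − 1)/8 = 0.6875.
Right endpoints: 1.6875, 2.375, 3.0625, 3.75, 4.4375, 5.125, 5.8125, 6.5.
f(1.6875) = 48/59, f(2.375) = 24/35, f(3.0625) = 16/27, f(3.75) = 12/23, f(4.4375) = 48/103, f(5.125) = 8/19, f(5.8125) = 0.384, f(6.5) = 6/17.
Sum = Δx · [f(1.6875) + f(2.375) + f(3.0625) + ...].
Sum ≈ 2.9134.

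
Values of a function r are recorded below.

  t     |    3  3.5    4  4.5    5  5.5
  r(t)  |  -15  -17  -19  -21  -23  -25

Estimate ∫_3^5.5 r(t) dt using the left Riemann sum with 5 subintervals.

-47.5

Δt = 0.5.
Sum = 0.5·[(-15) + (-17) + (-19) + (-21) + (-23)] = -47.5.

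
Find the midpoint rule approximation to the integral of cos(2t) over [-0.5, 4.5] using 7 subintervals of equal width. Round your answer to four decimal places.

0.6834

Δt = (4.5 − (-0.5))/7 = 5/7.
Midpoints: -1/7, 4/7, 9/7, 2, 19/7, 24/7, 29/7.
f(-1/7) ≈ 0.9595, f(4/7) ≈ 0.4150, f(9/7) ≈ -0.8418, f(2) ≈ -0.6536, f(19/7) ≈ 0.6565, f(24/7) ≈ 0.8398, f(29/7) ≈ -0.4184.
Sum = Δt · [f(-1/7) + f(4/7) + f(9/7) + ...].
Sum ≈ 0.6834.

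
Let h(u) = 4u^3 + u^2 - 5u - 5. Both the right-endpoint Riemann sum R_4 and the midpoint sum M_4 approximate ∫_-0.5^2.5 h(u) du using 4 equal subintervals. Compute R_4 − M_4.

R_4 = 38.15625.
M_4 = 12.421875.
R_4 − M_4 = 25.734375.

25.734375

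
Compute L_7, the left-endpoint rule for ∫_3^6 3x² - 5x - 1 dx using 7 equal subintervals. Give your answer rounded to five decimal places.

104.63265

Δx = (6 − 3)/7 = 3/7.
Left endpoints: 3, 24/7, 27/7, 30/7, 33/7, 36/7, 39/7.
f(3) = 11, f(24/7) = 839/49, f(27/7) = 1193/49, f(30/7) = 1601/49, f(33/7) = 2063/49, f(36/7) = 2579/49, f(39/7) = 3149/49.
Sum = Δx · [f(3) + f(24/7) + f(27/7) + ...].
Sum ≈ 104.63265.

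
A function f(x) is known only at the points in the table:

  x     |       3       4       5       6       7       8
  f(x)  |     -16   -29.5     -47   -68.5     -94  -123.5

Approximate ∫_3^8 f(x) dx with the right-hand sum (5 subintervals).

Δx = 1.
Sum = 1·[(-29.5) + (-47) + (-68.5) + (-94) + (-123.5)] = -362.5.

-362.5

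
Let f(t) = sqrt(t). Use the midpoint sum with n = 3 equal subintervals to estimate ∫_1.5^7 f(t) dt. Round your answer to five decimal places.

Δt = (7 − 1.5)/3 = 11/6.
Midpoints: 29/12, 4.25, 73/12.
f(29/12) ≈ 1.55456, f(4.25) ≈ 2.06155, f(73/12) ≈ 2.46644.
Sum = Δt · [f(29/12) + f(4.25) + f(73/12)].
Sum ≈ 11.15136.

11.15136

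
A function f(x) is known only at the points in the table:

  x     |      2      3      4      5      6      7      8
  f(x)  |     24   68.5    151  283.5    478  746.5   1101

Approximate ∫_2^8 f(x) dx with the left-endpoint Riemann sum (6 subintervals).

1751.5

Δx = 1.
Sum = 1·[24 + 68.5 + 151 + 283.5 + 478 + 746.5] = 1751.5.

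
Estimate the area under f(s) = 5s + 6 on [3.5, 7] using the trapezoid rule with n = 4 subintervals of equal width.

Δs = (7 − 3.5)/4 = 0.875.
f(3.5) = 23.5, f(4.375) = 27.875, f(5.25) = 32.25, f(6.125) = 36.625, f(7) = 41.
T_4 = (Δs/2)·[f(s_0) + 2f(s_1) + 2f(s_2) + 2f(s_3) + f(s_4)].
Sum = 112.875.

112.875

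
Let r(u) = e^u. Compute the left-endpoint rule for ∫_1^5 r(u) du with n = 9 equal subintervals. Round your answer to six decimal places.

Δu = (5 − 1)/9 = 4/9.
Left endpoints: 1, 13/9, 17/9, 7/3, 25/9, 29/9, 11/3, 37/9, 41/9.
r(1) ≈ 2.718282, r(13/9) ≈ 4.239496, r(17/9) ≈ 6.612018, r(7/3) ≈ 10.312259, r(25/9) ≈ 16.083241, r(29/9) ≈ 25.083800, r(11/3) ≈ 39.121284, r(37/9) ≈ 61.014474, r(41/9) ≈ 95.159607.
Sum = Δu · [r(1) + r(13/9) + r(17/9) + ...].
Sum ≈ 115.708649.

115.708649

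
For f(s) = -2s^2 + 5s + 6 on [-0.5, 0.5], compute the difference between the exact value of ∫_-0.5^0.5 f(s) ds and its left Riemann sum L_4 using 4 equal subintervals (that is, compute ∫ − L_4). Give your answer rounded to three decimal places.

Exact integral: ∫_-0.5^0.5 f(s) ds ≈ 5.83333.
L_4 = 5.1875.
Error ≈ 5.83333 − 5.1875 ≈ 0.646.

0.646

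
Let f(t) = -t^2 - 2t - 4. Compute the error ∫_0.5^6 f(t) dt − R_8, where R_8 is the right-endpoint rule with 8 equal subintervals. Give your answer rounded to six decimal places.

16.503581

Exact integral: ∫_0.5^6 f(t) dt ≈ -129.70833333.
R_8 ≈ -146.21191406.
Error ≈ -129.70833333 − (-146.21191406) ≈ 16.503581.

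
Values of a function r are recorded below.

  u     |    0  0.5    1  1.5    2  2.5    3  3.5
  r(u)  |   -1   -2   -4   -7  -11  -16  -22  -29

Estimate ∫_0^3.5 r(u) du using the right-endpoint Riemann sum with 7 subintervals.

Δu = 0.5.
Sum = 0.5·[(-2) + (-4) + (-7) + (-11) + (-16) + (-22) + (-29)] = -45.5.

-45.5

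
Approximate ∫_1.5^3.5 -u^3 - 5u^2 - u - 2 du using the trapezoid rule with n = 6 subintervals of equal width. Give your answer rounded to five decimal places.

-111.54630

Δu = (3.5 − 1.5)/6 = 1/3.
f(1.5) = -18.125, f(11/6) = -5789/216, f(13/6) = -8167/216, f(2.5) = -51.375, f(17/6) = -14627/216, f(19/6) = -18805/216, f(3.5) = -109.625.
T_6 = (Δu/2)·[f(u_0) + 2f(u_1) + ... + 2f(u_{5}) + f(u_6)].
Sum ≈ -111.54630.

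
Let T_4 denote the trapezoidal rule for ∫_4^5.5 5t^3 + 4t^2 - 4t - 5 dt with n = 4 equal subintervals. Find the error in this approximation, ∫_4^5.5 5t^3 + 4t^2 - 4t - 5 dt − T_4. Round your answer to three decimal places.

Exact integral: ∫_4^5.5 f(t) dt = 924.328125.
T_4 ≈ 926.97363.
Error ≈ 924.328125 − 926.97363 ≈ -2.646.

-2.646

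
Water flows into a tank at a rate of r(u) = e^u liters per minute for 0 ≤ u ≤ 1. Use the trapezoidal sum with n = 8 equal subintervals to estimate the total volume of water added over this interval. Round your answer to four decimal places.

1.7205

Δu = (1 − 0)/8 = 0.125.
r(0) ≈ 1.0000, r(0.125) ≈ 1.1331, r(0.25) ≈ 1.2840, r(0.375) ≈ 1.4550, r(0.5) ≈ 1.6487, r(0.625) ≈ 1.8682, r(0.75) ≈ 2.1170, r(0.875) ≈ 2.3989, r(1) ≈ 2.7183.
T_8 = (Δu/2)·[r(u_0) + 2r(u_1) + ... + 2r(u_{7}) + r(u_8)].
Sum ≈ 1.7205.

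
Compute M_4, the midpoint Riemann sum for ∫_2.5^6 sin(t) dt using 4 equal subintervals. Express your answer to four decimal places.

-1.8188

Δt = (6 − 2.5)/4 = 0.875.
Midpoints: 2.9375, 3.8125, 4.6875, 5.5625.
f(2.9375) ≈ 0.2027, f(3.8125) ≈ -0.6217, f(4.6875) ≈ -0.9997, f(5.5625) ≈ -0.6599.
Sum = Δt · [f(2.9375) + f(3.8125) + f(4.6875) + f(5.5625)].
Sum ≈ -1.8188.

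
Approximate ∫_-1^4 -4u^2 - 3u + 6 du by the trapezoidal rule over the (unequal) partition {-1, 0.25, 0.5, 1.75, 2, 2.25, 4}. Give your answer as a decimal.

Subinterval widths: 1.25, 0.25, 1.25, 0.25, 0.25, 1.75.
f(-1) = 5, f(0.25) = 5, f(0.5) = 3.5, f(1.75) = -11.5, f(2) = -16, f(2.25) = -21, f(4) = -70.
On each subinterval the trapezoid contributes (Δu_i/2)·[f(u_{i-1}) + f(u_i)].
Sum = -85.375.

-85.375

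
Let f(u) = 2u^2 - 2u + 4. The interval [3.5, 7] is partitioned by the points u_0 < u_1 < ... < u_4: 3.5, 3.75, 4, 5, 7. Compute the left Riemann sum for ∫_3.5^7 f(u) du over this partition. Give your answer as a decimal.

127.53125

Subinterval widths: 0.25, 0.25, 1, 2.
Left endpoints: 3.5, 3.75, 4, 5.
f(3.5) = 21.5, f(3.75) = 24.625, f(4) = 28, f(5) = 44.
Sum = Σ Δu_i · f(u_i).
Sum = 127.53125.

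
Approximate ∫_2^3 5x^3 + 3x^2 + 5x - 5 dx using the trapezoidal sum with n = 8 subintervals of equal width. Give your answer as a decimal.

Δx = (3 − 2)/8 = 0.125.
f(2) = 57, f(2.125) = 34381/512, f(2.25) = 78.390625, f(2.375) = 46479/512, f(2.5) = 104.375, f(2.625) = 61049/512, f(2.75) = 135.421875, f(2.875) = 78331/512, f(3) = 172.
T_8 = (Δx/2)·[f(x_0) + 2f(x_1) + ... + 2f(x_{7}) + f(x_8)].
Sum = 107.85546875.

107.85546875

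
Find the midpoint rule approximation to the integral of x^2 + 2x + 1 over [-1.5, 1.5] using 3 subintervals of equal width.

5

Δx = (1.5 − (-1.5))/3 = 1.
Midpoints: -1, 0, 1.
f(-1) = 0, f(0) = 1, f(1) = 4.
Sum = Δx · [f(-1) + f(0) + f(1)].
Sum = 5.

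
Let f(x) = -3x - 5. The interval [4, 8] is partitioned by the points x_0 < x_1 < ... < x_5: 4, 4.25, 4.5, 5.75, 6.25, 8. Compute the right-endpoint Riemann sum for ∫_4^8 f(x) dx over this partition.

-99.5

Subinterval widths: 0.25, 0.25, 1.25, 0.5, 1.75.
Right endpoints: 4.25, 4.5, 5.75, 6.25, 8.
f(4.25) = -17.75, f(4.5) = -18.5, f(5.75) = -22.25, f(6.25) = -23.75, f(8) = -29.
Sum = Σ Δx_i · f(x_i).
Sum = -99.5.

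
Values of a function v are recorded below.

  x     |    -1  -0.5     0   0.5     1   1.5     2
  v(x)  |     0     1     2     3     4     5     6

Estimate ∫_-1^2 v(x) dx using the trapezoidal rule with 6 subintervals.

9

Δx = 0.5.
T_6 = (0.5/2)·[0 + 2·1 + 2·2 + 2·3 + 2·4 + 2·5 + 6] = 9.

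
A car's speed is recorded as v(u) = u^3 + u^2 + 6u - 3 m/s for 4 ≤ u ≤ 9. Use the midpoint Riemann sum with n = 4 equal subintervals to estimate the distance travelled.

1964.5703125

Δu = (9 − 4)/4 = 1.25.
Midpoints: 4.625, 5.875, 7.125, 8.375.
v(4.625) = 74277/512, v(5.875) = 138007/512, v(7.125) = 231537/512, v(8.375) = 360867/512.
Sum = Δu · [v(4.625) + v(5.875) + v(7.125) + v(8.375)].
Sum = 1964.5703125.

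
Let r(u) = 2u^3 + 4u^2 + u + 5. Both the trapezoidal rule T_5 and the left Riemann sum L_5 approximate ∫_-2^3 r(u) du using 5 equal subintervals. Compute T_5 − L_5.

T_5 = 112.5.
L_5 = 65.
T_5 − L_5 = 47.5.

47.5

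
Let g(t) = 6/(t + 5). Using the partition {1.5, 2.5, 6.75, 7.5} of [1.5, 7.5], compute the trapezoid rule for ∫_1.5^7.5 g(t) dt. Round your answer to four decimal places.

4.0181

Subinterval widths: 1, 4.25, 0.75.
g(1.5) = 12/13, g(2.5) = 0.8, g(6.75) = 24/47, g(7.5) = 0.48.
On each subinterval the trapezoid contributes (Δt_i/2)·[g(t_{i-1}) + g(t_i)].
Sum ≈ 4.0181.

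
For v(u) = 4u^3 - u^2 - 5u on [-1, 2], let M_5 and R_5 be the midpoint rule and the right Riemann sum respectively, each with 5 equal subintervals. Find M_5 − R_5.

M_5 = 4.05.
R_5 = 10.8.
M_5 − R_5 = -6.75.

-6.75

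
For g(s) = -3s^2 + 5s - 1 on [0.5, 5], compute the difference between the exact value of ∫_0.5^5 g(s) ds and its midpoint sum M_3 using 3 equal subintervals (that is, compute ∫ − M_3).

Exact integral: ∫_0.5^5 g(s) ds = -67.5.
M_3 = -64.96875.
Error = -67.5 − (-64.96875) = -2.53125.

-2.53125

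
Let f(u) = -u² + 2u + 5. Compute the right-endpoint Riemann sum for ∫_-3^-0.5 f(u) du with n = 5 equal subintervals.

Δu = (-0.5 − (-3))/5 = 0.5.
Right endpoints: -2.5, -2, -1.5, -1, -0.5.
f(-2.5) = -6.25, f(-2) = -3, f(-1.5) = -0.25, f(-1) = 2, f(-0.5) = 3.75.
Sum = Δu · [f(-2.5) + f(-2) + f(-1.5) + f(-1) + f(-0.5)].
Sum = -1.875.

-1.875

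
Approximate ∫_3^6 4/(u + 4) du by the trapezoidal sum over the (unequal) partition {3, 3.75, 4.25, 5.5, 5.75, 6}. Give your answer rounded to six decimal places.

1.429462

Subinterval widths: 0.75, 0.5, 1.25, 0.25, 0.25.
f(3) = 4/7, f(3.75) = 16/31, f(4.25) = 16/33, f(5.5) = 8/19, f(5.75) = 16/39, f(6) = 0.4.
On each subinterval the trapezoid contributes (Δu_i/2)·[f(u_{i-1}) + f(u_i)].
Sum ≈ 1.429462.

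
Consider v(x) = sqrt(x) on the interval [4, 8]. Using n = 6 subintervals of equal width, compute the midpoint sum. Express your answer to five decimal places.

9.75297

Δx = (8 − 4)/6 = 2/3.
Midpoints: 13/3, 5, 17/3, 19/3, 7, 23/3.
v(13/3) ≈ 2.08167, v(5) ≈ 2.23607, v(17/3) ≈ 2.38048, v(19/3) ≈ 2.51661, v(7) ≈ 2.64575, v(23/3) ≈ 2.76887.
Sum = Δx · [v(13/3) + v(5) + v(17/3) + ...].
Sum ≈ 9.75297.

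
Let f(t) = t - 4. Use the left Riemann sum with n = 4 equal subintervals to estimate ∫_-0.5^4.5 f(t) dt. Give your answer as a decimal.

Δt = (4.5 − (-0.5))/4 = 1.25.
Left endpoints: -0.5, 0.75, 2, 3.25.
f(-0.5) = -4.5, f(0.75) = -3.25, f(2) = -2, f(3.25) = -0.75.
Sum = Δt · [f(-0.5) + f(0.75) + f(2) + f(3.25)].
Sum = -13.125.

-13.125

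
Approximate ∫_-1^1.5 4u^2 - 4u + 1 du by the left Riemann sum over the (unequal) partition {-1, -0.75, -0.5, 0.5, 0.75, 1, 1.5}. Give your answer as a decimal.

8.375

Subinterval widths: 0.25, 0.25, 1, 0.25, 0.25, 0.5.
Left endpoints: -1, -0.75, -0.5, 0.5, 0.75, 1.
f(-1) = 9, f(-0.75) = 6.25, f(-0.5) = 4, f(0.5) = 0, f(0.75) = 0.25, f(1) = 1.
Sum = Σ Δu_i · f(u_i).
Sum = 8.375.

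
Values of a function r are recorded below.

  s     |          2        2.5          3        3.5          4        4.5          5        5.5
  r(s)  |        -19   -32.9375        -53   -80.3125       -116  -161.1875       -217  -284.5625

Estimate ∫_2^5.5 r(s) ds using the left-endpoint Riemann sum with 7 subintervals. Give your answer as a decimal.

Δs = 0.5.
Sum = 0.5·[(-19) + (-32.9375) + (-53) + (-80.3125) + (-116) + (-161.1875) + (-217)] = -339.71875.

-339.71875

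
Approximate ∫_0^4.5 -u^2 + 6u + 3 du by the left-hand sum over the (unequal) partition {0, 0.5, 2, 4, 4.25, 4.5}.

37.484375

Subinterval widths: 0.5, 1.5, 2, 0.25, 0.25.
Left endpoints: 0, 0.5, 2, 4, 4.25.
f(0) = 3, f(0.5) = 5.75, f(2) = 11, f(4) = 11, f(4.25) = 10.4375.
Sum = Σ Δu_i · f(u_i).
Sum = 37.484375.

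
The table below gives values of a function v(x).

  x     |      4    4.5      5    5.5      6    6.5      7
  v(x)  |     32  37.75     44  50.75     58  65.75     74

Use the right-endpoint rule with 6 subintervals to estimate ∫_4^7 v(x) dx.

165.125

Δx = 0.5.
Sum = 0.5·[37.75 + 44 + 50.75 + 58 + 65.75 + 74] = 165.125.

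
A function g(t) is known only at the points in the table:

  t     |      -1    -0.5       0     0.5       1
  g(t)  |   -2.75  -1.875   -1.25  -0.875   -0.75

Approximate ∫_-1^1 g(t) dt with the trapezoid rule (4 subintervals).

Δt = 0.5.
T_4 = (0.5/2)·[(-2.75) + 2·(-1.875) + 2·(-1.25) + 2·(-0.875) + (-0.75)] = -2.875.

-2.875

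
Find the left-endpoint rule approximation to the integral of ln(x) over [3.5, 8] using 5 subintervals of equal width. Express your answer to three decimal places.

7.368

Δx = (8 − 3.5)/5 = 0.9.
Left endpoints: 3.5, 4.4, 5.3, 6.2, 7.1.
f(3.5) ≈ 1.253, f(4.4) ≈ 1.482, f(5.3) ≈ 1.668, f(6.2) ≈ 1.825, f(7.1) ≈ 1.960.
Sum = Δx · [f(3.5) + f(4.4) + f(5.3) + f(6.2) + f(7.1)].
Sum ≈ 7.368.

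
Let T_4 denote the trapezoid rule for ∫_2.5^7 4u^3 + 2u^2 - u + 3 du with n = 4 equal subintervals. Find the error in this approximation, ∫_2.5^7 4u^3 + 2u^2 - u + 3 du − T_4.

Exact integral: ∫_2.5^7 f(u) du = 2572.3125.
T_4 = 2628.31640625.
Error = 2572.3125 − 2628.31640625 = -56.00390625.

-56.00390625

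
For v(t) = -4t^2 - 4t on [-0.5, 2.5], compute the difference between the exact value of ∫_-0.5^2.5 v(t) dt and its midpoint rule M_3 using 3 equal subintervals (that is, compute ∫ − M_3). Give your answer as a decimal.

-1

Exact integral: ∫_-0.5^2.5 v(t) dt = -33.
M_3 = -32.
Error = -33 − (-32) = -1.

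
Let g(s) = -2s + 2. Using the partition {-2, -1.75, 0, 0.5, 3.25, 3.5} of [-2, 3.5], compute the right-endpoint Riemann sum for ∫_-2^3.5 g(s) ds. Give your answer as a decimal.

-8.25

Subinterval widths: 0.25, 1.75, 0.5, 2.75, 0.25.
Right endpoints: -1.75, 0, 0.5, 3.25, 3.5.
g(-1.75) = 5.5, g(0) = 2, g(0.5) = 1, g(3.25) = -4.5, g(3.5) = -5.
Sum = Σ Δs_i · g(s_i).
Sum = -8.25.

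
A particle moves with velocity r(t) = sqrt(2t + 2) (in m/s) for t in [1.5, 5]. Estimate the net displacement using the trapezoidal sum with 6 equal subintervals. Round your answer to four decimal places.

10.1251

Δt = (5 − 1.5)/6 = 7/12.
r(1.5) ≈ 2.2361, r(25/12) ≈ 2.4833, r(8/3) ≈ 2.7080, r(3.25) ≈ 2.9155, r(23/6) ≈ 3.1091, r(53/12) ≈ 3.2914, r(5) ≈ 3.4641.
T_6 = (Δt/2)·[r(t_0) + 2r(t_1) + ... + 2r(t_{5}) + r(t_6)].
Sum ≈ 10.1251.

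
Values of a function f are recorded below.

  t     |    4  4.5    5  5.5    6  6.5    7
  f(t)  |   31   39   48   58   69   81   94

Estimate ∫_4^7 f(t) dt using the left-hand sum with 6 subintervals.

Δt = 0.5.
Sum = 0.5·[31 + 39 + 48 + 58 + 69 + 81] = 163.

163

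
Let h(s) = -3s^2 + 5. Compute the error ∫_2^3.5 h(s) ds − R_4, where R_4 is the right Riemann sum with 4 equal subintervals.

4.74609375

Exact integral: ∫_2^3.5 h(s) ds = -27.375.
R_4 = -32.12109375.
Error = -27.375 − (-32.12109375) = 4.74609375.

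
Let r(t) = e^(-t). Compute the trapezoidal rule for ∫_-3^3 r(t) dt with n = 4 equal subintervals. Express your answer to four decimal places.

Δt = (3 − (-3))/4 = 1.5.
r(-3) ≈ 20.0855, r(-1.5) ≈ 4.4817, r(0) ≈ 1.0000, r(1.5) ≈ 0.2231, r(3) ≈ 0.0498.
T_4 = (Δt/2)·[r(t_0) + 2r(t_1) + 2r(t_2) + 2r(t_3) + r(t_4)].
Sum ≈ 23.6587.

23.6587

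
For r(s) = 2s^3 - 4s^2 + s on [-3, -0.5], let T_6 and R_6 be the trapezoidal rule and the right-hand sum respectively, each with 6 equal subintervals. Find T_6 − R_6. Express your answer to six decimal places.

-19.010417

T_6 ≈ -81.72598380.
R_6 ≈ -62.71556713.
T_6 − R_6 ≈ -19.010417.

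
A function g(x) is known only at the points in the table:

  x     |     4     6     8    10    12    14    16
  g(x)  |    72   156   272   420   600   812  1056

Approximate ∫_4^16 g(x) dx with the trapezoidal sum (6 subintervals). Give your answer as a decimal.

5648

Δx = 2.
T_6 = (2/2)·[72 + 2·156 + 2·272 + 2·420 + 2·600 + 2·812 + 1056] = 5648.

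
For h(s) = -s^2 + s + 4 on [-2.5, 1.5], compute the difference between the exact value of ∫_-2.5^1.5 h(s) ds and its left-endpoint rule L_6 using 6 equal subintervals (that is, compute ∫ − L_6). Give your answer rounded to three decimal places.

2.963

Exact integral: ∫_-2.5^1.5 h(s) ds ≈ 7.66667.
L_6 ≈ 4.70370.
Error ≈ 7.66667 − 4.70370 ≈ 2.963.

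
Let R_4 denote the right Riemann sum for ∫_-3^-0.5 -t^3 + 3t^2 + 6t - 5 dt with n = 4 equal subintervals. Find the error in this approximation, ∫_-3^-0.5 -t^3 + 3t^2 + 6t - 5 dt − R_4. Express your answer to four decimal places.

Exact integral: ∫_-3^-0.5 f(t) dt = 8.359375.
R_4 ≈ -2.211914.
Error ≈ 8.359375 − (-2.211914) ≈ 10.5713.

10.5713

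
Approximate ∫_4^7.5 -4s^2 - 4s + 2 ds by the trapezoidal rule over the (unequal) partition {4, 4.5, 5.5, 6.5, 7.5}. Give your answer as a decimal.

Subinterval widths: 0.5, 1, 1, 1.
f(4) = -78, f(4.5) = -97, f(5.5) = -141, f(6.5) = -193, f(7.5) = -253.
On each subinterval the trapezoid contributes (Δs_i/2)·[f(s_{i-1}) + f(s_i)].
Sum = -552.75.

-552.75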